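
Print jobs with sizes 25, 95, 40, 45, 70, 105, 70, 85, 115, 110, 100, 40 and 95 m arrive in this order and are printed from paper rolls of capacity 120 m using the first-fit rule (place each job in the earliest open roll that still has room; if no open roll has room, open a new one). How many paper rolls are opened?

  25 → roll 1 (new)  [load 25/120]
  95 → roll 1  [load 120/120]
  40 → roll 2 (new)  [load 40/120]
  45 → roll 2  [load 85/120]
  70 → roll 3 (new)  [load 70/120]
  105 → roll 4 (new)  [load 105/120]
  70 → roll 5 (new)  [load 70/120]
  85 → roll 6 (new)  [load 85/120]
  115 → roll 7 (new)  [load 115/120]
  110 → roll 8 (new)  [load 110/120]
  100 → roll 9 (new)  [load 100/120]
  40 → roll 3  [load 110/120]
  95 → roll 10 (new)  [load 95/120]
10 paper rolls opened.

10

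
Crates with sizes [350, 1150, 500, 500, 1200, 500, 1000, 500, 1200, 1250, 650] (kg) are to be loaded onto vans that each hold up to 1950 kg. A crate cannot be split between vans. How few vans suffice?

Total = 1250 + 1200 + 1200 + 1150 + 1000 + 650 + 500 + 500 + 500 + 500 + 350 = 8800 kg.
Lower bound: ⌈8800/1950⌉ = 5 vans.
A packing using 5 vans:
  van 1: 1250 + 650 = 1900
  van 2: 1200 + 500 = 1700
  van 3: 1200 + 500 = 1700
  van 4: 1150 + 500 = 1650
  van 5: 1000 + 500 + 350 = 1850
This matches the lower bound, so 5 is optimal.

5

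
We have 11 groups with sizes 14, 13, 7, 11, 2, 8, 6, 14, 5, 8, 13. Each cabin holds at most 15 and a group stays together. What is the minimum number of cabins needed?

8

Total = 14 + 14 + 13 + 13 + 11 + 8 + 8 + 7 + 6 + 5 + 2 = 101.
Lower bound: ⌈101/15⌉ = 7 cabins.
A packing using 8 cabins:
  cabin 1: 14 = 14
  cabin 2: 14 = 14
  cabin 3: 13 + 2 = 15
  cabin 4: 13 = 13
  cabin 5: 11 = 11
  cabin 6: 8 + 7 = 15
  cabin 7: 8 + 6 = 14
  cabin 8: 5 = 5
No arrangement into 7 cabins stays within capacity, so 8 is optimal.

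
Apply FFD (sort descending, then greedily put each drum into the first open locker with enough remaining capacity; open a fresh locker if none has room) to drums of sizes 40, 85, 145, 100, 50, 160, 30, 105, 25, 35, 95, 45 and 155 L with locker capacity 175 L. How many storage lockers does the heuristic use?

7

Sorted descending: 160, 155, 145, 105, 100, 95, 85, 50, 45, 40, 35, 30, 25.
  160 → locker 1 (new)  [load 160/175]
  155 → locker 2 (new)  [load 155/175]
  145 → locker 3 (new)  [load 145/175]
  105 → locker 4 (new)  [load 105/175]
  100 → locker 5 (new)  [load 100/175]
  95 → locker 6 (new)  [load 95/175]
  85 → locker 7 (new)  [load 85/175]
  50 → locker 4  [load 155/175]
  45 → locker 5  [load 145/175]
  40 → locker 6  [load 135/175]
  35 → locker 6  [load 170/175]
  30 → locker 3  [load 175/175]
  25 → locker 5  [load 170/175]
7 storage lockers opened.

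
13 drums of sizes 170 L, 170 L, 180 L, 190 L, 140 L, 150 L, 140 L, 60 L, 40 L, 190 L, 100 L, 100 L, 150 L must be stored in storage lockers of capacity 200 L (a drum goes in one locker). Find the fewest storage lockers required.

Total = 190 + 190 + 180 + 170 + 170 + 150 + 150 + 140 + 140 + 100 + 100 + 60 + 40 = 1780 L.
Lower bound: ⌈1780/200⌉ = 9 storage lockers.
A packing using 10 storage lockers:
  locker 1: 190 = 190
  locker 2: 190 = 190
  locker 3: 180 = 180
  locker 4: 170 = 170
  locker 5: 170 = 170
  locker 6: 150 + 40 = 190
  locker 7: 150 = 150
  locker 8: 140 + 60 = 200
  locker 9: 140 = 140
  locker 10: 100 + 100 = 200
No arrangement into 9 storage lockers stays within capacity, so 10 is optimal.

10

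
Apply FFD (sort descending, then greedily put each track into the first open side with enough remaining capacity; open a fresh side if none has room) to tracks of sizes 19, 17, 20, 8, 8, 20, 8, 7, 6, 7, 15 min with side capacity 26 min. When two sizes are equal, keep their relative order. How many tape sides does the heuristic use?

Sorted descending: 20, 20, 19, 17, 15, 8, 8, 8, 7, 7, 6.
  20 → side 1 (new)  [load 20/26]
  20 → side 2 (new)  [load 20/26]
  19 → side 3 (new)  [load 19/26]
  17 → side 4 (new)  [load 17/26]
  15 → side 5 (new)  [load 15/26]
  8 → side 4  [load 25/26]
  8 → side 5  [load 23/26]
  8 → side 6 (new)  [load 8/26]
  7 → side 3  [load 26/26]
  7 → side 6  [load 15/26]
  6 → side 1  [load 26/26]
6 tape sides opened.

6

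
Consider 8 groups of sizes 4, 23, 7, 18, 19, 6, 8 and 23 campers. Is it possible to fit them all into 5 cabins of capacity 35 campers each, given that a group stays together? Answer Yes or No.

Yes

A valid assignment using 4 cabins:
  cabin 1: 23 + 8 + 4 = 35
  cabin 2: 23 + 7 = 30
  cabin 3: 19 + 6 = 25
  cabin 4: 18 = 18
That uses only 4 ≤ 5, so 5 cabins are enough.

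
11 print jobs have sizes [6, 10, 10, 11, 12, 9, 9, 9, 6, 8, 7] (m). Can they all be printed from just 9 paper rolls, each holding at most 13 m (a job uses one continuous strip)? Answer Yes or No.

Total = 97 m; ⌈97/13⌉ = 8.
9 print jobs each exceed half the capacity and cannot share a roll, forcing at least 9 paper rolls.
The bound of 9 does not rule out 9, but exhaustive search shows no assignment into 9 paper rolls of capacity 13 m exists — the minimum is 10.

No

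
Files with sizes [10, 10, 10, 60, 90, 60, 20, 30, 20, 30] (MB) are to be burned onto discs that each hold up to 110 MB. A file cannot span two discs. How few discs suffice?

4

Total = 90 + 60 + 60 + 30 + 30 + 20 + 20 + 10 + 10 + 10 = 340 MB.
Lower bound: ⌈340/110⌉ = 4 discs.
A packing using 4 discs:
  disc 1: 90 + 20 = 110
  disc 2: 60 + 30 + 20 = 110
  disc 3: 60 + 30 + 10 + 10 = 110
  disc 4: 10 = 10
This matches the lower bound, so 4 is optimal.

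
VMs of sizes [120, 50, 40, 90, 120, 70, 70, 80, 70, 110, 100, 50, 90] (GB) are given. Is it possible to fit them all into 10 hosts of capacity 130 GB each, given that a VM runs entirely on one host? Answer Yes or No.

A valid assignment using 10 hosts:
  host 1: 120 = 120
  host 2: 120 = 120
  host 3: 110 = 110
  host 4: 100 = 100
  host 5: 90 + 40 = 130
  host 6: 90 = 90
  host 7: 80 + 50 = 130
  host 8: 70 + 50 = 120
  host 9: 70 = 70
  host 10: 70 = 70
Every load is within 130 GB, so 10 hosts suffice.

Yes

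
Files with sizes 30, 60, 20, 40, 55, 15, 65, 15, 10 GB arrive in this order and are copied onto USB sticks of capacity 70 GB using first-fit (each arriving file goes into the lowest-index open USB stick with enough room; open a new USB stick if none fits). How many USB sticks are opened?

  30 → USB stick 1 (new)  [load 30/70]
  60 → USB stick 2 (new)  [load 60/70]
  20 → USB stick 1  [load 50/70]
  40 → USB stick 3 (new)  [load 40/70]
  55 → USB stick 4 (new)  [load 55/70]
  15 → USB stick 1  [load 65/70]
  65 → USB stick 5 (new)  [load 65/70]
  15 → USB stick 3  [load 55/70]
  10 → USB stick 2  [load 70/70]
5 USB sticks opened.

5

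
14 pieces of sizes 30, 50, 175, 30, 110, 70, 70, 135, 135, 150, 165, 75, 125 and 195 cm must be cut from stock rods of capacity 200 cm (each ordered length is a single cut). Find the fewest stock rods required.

Total = 195 + 175 + 165 + 150 + 135 + 135 + 125 + 110 + 75 + 70 + 70 + 50 + 30 + 30 = 1515 cm.
Lower bound: ⌈1515/200⌉ = 8 stock rods.
A packing using 9 stock rods:
  stock rod 1: 195 = 195
  stock rod 2: 175 = 175
  stock rod 3: 165 + 30 = 195
  stock rod 4: 150 + 50 = 200
  stock rod 5: 135 + 30 = 165
  stock rod 6: 135 = 135
  stock rod 7: 125 + 75 = 200
  stock rod 8: 110 + 70 = 180
  stock rod 9: 70 = 70
No arrangement into 8 stock rods stays within capacity, so 9 is optimal.

9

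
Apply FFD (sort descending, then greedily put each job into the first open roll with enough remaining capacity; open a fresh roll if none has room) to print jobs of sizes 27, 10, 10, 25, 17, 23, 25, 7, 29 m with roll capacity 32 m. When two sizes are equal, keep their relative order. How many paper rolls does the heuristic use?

7

Sorted descending: 29, 27, 25, 25, 23, 17, 10, 10, 7.
  29 → roll 1 (new)  [load 29/32]
  27 → roll 2 (new)  [load 27/32]
  25 → roll 3 (new)  [load 25/32]
  25 → roll 4 (new)  [load 25/32]
  23 → roll 5 (new)  [load 23/32]
  17 → roll 6 (new)  [load 17/32]
  10 → roll 6  [load 27/32]
  10 → roll 7 (new)  [load 10/32]
  7 → roll 3  [load 32/32]
7 paper rolls opened.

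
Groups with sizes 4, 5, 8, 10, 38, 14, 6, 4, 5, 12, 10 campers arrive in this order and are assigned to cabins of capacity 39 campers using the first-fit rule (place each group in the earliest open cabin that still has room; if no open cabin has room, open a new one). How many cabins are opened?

  4 → cabin 1 (new)  [load 4/39]
  5 → cabin 1  [load 9/39]
  8 → cabin 1  [load 17/39]
  10 → cabin 1  [load 27/39]
  38 → cabin 2 (new)  [load 38/39]
  14 → cabin 3 (new)  [load 14/39]
  6 → cabin 1  [load 33/39]
  4 → cabin 1  [load 37/39]
  5 → cabin 3  [load 19/39]
  12 → cabin 3  [load 31/39]
  10 → cabin 4 (new)  [load 10/39]
4 cabins opened.

4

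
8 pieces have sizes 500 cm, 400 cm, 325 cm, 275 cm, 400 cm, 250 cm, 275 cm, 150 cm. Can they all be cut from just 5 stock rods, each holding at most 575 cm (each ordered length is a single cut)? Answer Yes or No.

Yes

A valid assignment using 5 stock rods:
  stock rod 1: 500 = 500
  stock rod 2: 400 + 150 = 550
  stock rod 3: 400 = 400
  stock rod 4: 325 + 250 = 575
  stock rod 5: 275 + 275 = 550
Every load is within 575 cm, so 5 stock rods suffice.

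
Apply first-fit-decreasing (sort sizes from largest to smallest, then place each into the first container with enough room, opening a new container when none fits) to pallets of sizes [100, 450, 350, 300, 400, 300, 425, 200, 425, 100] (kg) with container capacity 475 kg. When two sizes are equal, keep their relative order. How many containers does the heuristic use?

8

Sorted descending: 450, 425, 425, 400, 350, 300, 300, 200, 100, 100.
  450 → container 1 (new)  [load 450/475]
  425 → container 2 (new)  [load 425/475]
  425 → container 3 (new)  [load 425/475]
  400 → container 4 (new)  [load 400/475]
  350 → container 5 (new)  [load 350/475]
  300 → container 6 (new)  [load 300/475]
  300 → container 7 (new)  [load 300/475]
  200 → container 8 (new)  [load 200/475]
  100 → container 5  [load 450/475]
  100 → container 6  [load 400/475]
8 containers opened.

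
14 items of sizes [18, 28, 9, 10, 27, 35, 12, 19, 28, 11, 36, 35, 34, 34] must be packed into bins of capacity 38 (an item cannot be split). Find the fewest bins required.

10

Total = 36 + 35 + 35 + 34 + 34 + 28 + 28 + 27 + 19 + 18 + 12 + 11 + 10 + 9 = 336.
Lower bound: ⌈336/38⌉ = 9 bins.
A packing using 10 bins:
  bin 1: 36 = 36
  bin 2: 35 = 35
  bin 3: 35 = 35
  bin 4: 34 = 34
  bin 5: 34 = 34
  bin 6: 28 + 10 = 38
  bin 7: 28 + 9 = 37
  bin 8: 27 + 11 = 38
  bin 9: 19 + 18 = 37
  bin 10: 12 = 12
No arrangement into 9 bins stays within capacity, so 10 is optimal.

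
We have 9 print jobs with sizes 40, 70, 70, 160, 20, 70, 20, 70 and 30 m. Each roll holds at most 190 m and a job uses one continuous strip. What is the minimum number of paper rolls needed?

3

Total = 160 + 70 + 70 + 70 + 70 + 40 + 30 + 20 + 20 = 550 m.
Lower bound: ⌈550/190⌉ = 3 paper rolls.
A packing using 3 paper rolls:
  roll 1: 160 + 30 = 190
  roll 2: 70 + 70 + 40 = 180
  roll 3: 70 + 70 + 20 + 20 = 180
This matches the lower bound, so 3 is optimal.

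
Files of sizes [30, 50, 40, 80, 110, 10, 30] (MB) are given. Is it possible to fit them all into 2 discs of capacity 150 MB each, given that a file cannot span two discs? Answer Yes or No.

Total = 350 MB; ⌈350/150⌉ = 3.
At least 3 discs are required, but only 2 are allowed.

No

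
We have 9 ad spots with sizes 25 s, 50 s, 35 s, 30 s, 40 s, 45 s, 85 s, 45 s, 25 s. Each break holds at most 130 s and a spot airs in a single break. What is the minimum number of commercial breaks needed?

Total = 85 + 50 + 45 + 45 + 40 + 35 + 30 + 25 + 25 = 380 s.
Lower bound: ⌈380/130⌉ = 3 commercial breaks.
A packing using 3 commercial breaks:
  break 1: 85 + 45 = 130
  break 2: 50 + 45 + 35 = 130
  break 3: 40 + 30 + 25 + 25 = 120
This matches the lower bound, so 3 is optimal.

3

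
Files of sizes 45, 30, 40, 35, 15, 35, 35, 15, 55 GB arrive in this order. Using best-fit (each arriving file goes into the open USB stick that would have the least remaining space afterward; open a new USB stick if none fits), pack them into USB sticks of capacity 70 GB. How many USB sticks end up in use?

5

  45 → USB stick 1 (new)  [load 45/70]
  30 → USB stick 2 (new)  [load 30/70]
  40 → USB stick 2  [load 70/70]
  35 → USB stick 3 (new)  [load 35/70]
  15 → USB stick 1  [load 60/70]
  35 → USB stick 3  [load 70/70]
  35 → USB stick 4 (new)  [load 35/70]
  15 → USB stick 4  [load 50/70]
  55 → USB stick 5 (new)  [load 55/70]
5 USB sticks opened.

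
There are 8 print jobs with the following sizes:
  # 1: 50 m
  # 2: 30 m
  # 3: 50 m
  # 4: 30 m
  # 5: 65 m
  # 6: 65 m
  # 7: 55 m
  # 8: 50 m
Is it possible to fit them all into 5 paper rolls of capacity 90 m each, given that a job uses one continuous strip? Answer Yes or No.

No

Total = 395 m; ⌈395/90⌉ = 5.
6 print jobs each exceed half the capacity and cannot share a roll, forcing at least 6 paper rolls.
At least 6 paper rolls are required, but only 5 are allowed.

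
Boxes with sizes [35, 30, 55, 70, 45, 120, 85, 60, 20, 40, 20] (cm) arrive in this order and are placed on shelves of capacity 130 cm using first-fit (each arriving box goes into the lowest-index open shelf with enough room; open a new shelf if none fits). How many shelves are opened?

  35 → shelf 1 (new)  [load 35/130]
  30 → shelf 1  [load 65/130]
  55 → shelf 1  [load 120/130]
  70 → shelf 2 (new)  [load 70/130]
  45 → shelf 2  [load 115/130]
  120 → shelf 3 (new)  [load 120/130]
  85 → shelf 4 (new)  [load 85/130]
  60 → shelf 5 (new)  [load 60/130]
  20 → shelf 4  [load 105/130]
  40 → shelf 5  [load 100/130]
  20 → shelf 4  [load 125/130]
5 shelves opened.

5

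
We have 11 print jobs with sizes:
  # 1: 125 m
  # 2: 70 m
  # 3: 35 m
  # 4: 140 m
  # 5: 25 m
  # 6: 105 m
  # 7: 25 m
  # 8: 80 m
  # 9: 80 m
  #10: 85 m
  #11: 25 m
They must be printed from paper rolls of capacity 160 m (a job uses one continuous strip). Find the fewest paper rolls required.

Total = 140 + 125 + 105 + 85 + 80 + 80 + 70 + 35 + 25 + 25 + 25 = 795 m.
Lower bound: ⌈795/160⌉ = 5 paper rolls.
A packing using 6 paper rolls:
  roll 1: 140 = 140
  roll 2: 125 + 35 = 160
  roll 3: 105 + 25 + 25 = 155
  roll 4: 85 + 70 = 155
  roll 5: 80 + 80 = 160
  roll 6: 25 = 25
No arrangement into 5 paper rolls stays within capacity, so 6 is optimal.

6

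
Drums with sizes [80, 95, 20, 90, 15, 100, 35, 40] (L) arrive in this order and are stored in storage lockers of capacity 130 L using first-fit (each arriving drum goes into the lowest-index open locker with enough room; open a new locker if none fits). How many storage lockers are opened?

  80 → locker 1 (new)  [load 80/130]
  95 → locker 2 (new)  [load 95/130]
  20 → locker 1  [load 100/130]
  90 → locker 3 (new)  [load 90/130]
  15 → locker 1  [load 115/130]
  100 → locker 4 (new)  [load 100/130]
  35 → locker 2  [load 130/130]
  40 → locker 3  [load 130/130]
4 storage lockers opened.

4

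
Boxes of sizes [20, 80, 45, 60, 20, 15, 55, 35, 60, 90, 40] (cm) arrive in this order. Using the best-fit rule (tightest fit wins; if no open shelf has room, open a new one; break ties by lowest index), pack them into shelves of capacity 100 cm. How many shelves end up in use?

  20 → shelf 1 (new)  [load 20/100]
  80 → shelf 1  [load 100/100]
  45 → shelf 2 (new)  [load 45/100]
  60 → shelf 3 (new)  [load 60/100]
  20 → shelf 3  [load 80/100]
  15 → shelf 3  [load 95/100]
  55 → shelf 2  [load 100/100]
  35 → shelf 4 (new)  [load 35/100]
  60 → shelf 4  [load 95/100]
  90 → shelf 5 (new)  [load 90/100]
  40 → shelf 6 (new)  [load 40/100]
6 shelves opened.

6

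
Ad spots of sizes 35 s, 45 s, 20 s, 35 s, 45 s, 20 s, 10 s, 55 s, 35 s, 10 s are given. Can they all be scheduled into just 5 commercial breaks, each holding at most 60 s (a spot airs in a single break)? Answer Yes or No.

Total = 310 s; ⌈310/60⌉ = 6.
At least 6 commercial breaks are required, but only 5 are allowed.

No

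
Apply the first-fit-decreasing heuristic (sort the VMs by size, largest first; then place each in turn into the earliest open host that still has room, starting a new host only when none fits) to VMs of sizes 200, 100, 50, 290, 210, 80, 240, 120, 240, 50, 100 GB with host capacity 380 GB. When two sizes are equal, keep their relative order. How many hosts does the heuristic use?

5

Sorted descending: 290, 240, 240, 210, 200, 120, 100, 100, 80, 50, 50.
  290 → host 1 (new)  [load 290/380]
  240 → host 2 (new)  [load 240/380]
  240 → host 3 (new)  [load 240/380]
  210 → host 4 (new)  [load 210/380]
  200 → host 5 (new)  [load 200/380]
  120 → host 2  [load 360/380]
  100 → host 3  [load 340/380]
  100 → host 4  [load 310/380]
  80 → host 1  [load 370/380]
  50 → host 4  [load 360/380]
  50 → host 5  [load 250/380]
5 hosts opened.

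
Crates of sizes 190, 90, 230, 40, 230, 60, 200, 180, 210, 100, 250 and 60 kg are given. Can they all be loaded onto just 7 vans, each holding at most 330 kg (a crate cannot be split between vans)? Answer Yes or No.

A valid assignment using 7 vans:
  van 1: 250 + 60 = 310
  van 2: 230 + 100 = 330
  van 3: 230 + 90 = 320
  van 4: 210 + 60 + 40 = 310
  van 5: 200 = 200
  van 6: 190 = 190
  van 7: 180 = 180
Every load is within 330 kg, so 7 vans suffice.

Yes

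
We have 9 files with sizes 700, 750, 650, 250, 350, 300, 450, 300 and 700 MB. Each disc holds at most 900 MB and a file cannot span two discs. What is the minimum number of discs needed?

6

Total = 750 + 700 + 700 + 650 + 450 + 350 + 300 + 300 + 250 = 4450 MB.
Lower bound: ⌈4450/900⌉ = 5 discs.
A packing using 6 discs:
  disc 1: 750 = 750
  disc 2: 700 = 700
  disc 3: 700 = 700
  disc 4: 650 + 250 = 900
  disc 5: 450 + 350 = 800
  disc 6: 300 + 300 = 600
No arrangement into 5 discs stays within capacity, so 6 is optimal.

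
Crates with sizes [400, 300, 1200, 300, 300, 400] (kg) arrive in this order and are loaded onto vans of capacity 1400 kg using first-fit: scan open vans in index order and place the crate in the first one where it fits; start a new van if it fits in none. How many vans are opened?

  400 → van 1 (new)  [load 400/1400]
  300 → van 1  [load 700/1400]
  1200 → van 2 (new)  [load 1200/1400]
  300 → van 1  [load 1000/1400]
  300 → van 1  [load 1300/1400]
  400 → van 3 (new)  [load 400/1400]
3 vans opened.

3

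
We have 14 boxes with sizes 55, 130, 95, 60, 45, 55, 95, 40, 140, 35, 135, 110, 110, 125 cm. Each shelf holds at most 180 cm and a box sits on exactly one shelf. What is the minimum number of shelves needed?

8

Total = 140 + 135 + 130 + 125 + 110 + 110 + 95 + 95 + 60 + 55 + 55 + 45 + 40 + 35 = 1230 cm.
Lower bound: ⌈1230/180⌉ = 7 shelves.
Also, 8 boxes each exceed 90 cm, and no two of those can share a shelf, so at least 8 shelves are needed.
A packing using 8 shelves:
  shelf 1: 140 + 40 = 180
  shelf 2: 135 + 45 = 180
  shelf 3: 130 + 35 = 165
  shelf 4: 125 + 55 = 180
  shelf 5: 110 + 60 = 170
  shelf 6: 110 + 55 = 165
  shelf 7: 95 = 95
  shelf 8: 95 = 95
This matches the lower bound, so 8 is optimal.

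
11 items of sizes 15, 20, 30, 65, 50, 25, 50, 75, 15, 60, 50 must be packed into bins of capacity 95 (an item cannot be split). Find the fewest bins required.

6

Total = 75 + 65 + 60 + 50 + 50 + 50 + 30 + 25 + 20 + 15 + 15 = 455.
Lower bound: ⌈455/95⌉ = 5 bins.
Also, 6 items each exceed 95/2, and no two of those can share a bin, so at least 6 bins are needed.
A packing using 6 bins:
  bin 1: 75 + 20 = 95
  bin 2: 65 + 30 = 95
  bin 3: 60 + 25 = 85
  bin 4: 50 + 15 + 15 = 80
  bin 5: 50 = 50
  bin 6: 50 = 50
This matches the lower bound, so 6 is optimal.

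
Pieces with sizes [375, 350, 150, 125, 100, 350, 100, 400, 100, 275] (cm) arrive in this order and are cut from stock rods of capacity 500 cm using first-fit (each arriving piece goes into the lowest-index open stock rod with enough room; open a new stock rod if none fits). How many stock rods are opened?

5

  375 → stock rod 1 (new)  [load 375/500]
  350 → stock rod 2 (new)  [load 350/500]
  150 → stock rod 2  [load 500/500]
  125 → stock rod 1  [load 500/500]
  100 → stock rod 3 (new)  [load 100/500]
  350 → stock rod 3  [load 450/500]
  100 → stock rod 4 (new)  [load 100/500]
  400 → stock rod 4  [load 500/500]
  100 → stock rod 5 (new)  [load 100/500]
  275 → stock rod 5  [load 375/500]
5 stock rods opened.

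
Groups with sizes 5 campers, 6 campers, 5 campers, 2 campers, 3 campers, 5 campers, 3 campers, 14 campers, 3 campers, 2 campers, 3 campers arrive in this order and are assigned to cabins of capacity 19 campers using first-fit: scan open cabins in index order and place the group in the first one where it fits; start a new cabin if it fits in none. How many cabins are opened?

3

  5 → cabin 1 (new)  [load 5/19]
  6 → cabin 1  [load 11/19]
  5 → cabin 1  [load 16/19]
  2 → cabin 1  [load 18/19]
  3 → cabin 2 (new)  [load 3/19]
  5 → cabin 2  [load 8/19]
  3 → cabin 2  [load 11/19]
  14 → cabin 3 (new)  [load 14/19]
  3 → cabin 2  [load 14/19]
  2 → cabin 2  [load 16/19]
  3 → cabin 2  [load 19/19]
3 cabins opened.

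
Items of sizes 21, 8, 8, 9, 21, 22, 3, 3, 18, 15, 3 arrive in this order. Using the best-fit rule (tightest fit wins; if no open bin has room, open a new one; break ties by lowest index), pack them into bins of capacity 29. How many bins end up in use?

  21 → bin 1 (new)  [load 21/29]
  8 → bin 1  [load 29/29]
  8 → bin 2 (new)  [load 8/29]
  9 → bin 2  [load 17/29]
  21 → bin 3 (new)  [load 21/29]
  22 → bin 4 (new)  [load 22/29]
  3 → bin 4  [load 25/29]
  3 → bin 4  [load 28/29]
  18 → bin 5 (new)  [load 18/29]
  15 → bin 6 (new)  [load 15/29]
  3 → bin 3  [load 24/29]
6 bins opened.

6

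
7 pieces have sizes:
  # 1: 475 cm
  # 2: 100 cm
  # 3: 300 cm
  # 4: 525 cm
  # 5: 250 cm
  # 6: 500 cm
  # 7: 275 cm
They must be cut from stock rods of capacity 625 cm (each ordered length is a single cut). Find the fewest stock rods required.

Total = 525 + 500 + 475 + 300 + 275 + 250 + 100 = 2425 cm.
Lower bound: ⌈2425/625⌉ = 4 stock rods.
A packing using 5 stock rods:
  stock rod 1: 525 + 100 = 625
  stock rod 2: 500 = 500
  stock rod 3: 475 = 475
  stock rod 4: 300 + 275 = 575
  stock rod 5: 250 = 250
No arrangement into 4 stock rods stays within capacity, so 5 is optimal.

5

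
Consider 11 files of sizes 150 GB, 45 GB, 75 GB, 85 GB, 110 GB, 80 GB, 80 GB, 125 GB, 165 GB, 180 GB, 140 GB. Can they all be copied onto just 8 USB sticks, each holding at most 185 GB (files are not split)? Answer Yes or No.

A valid assignment using 8 USB sticks:
  USB stick 1: 180 = 180
  USB stick 2: 165 = 165
  USB stick 3: 150 = 150
  USB stick 4: 140 + 45 = 185
  USB stick 5: 125 = 125
  USB stick 6: 110 + 75 = 185
  USB stick 7: 85 + 80 = 165
  USB stick 8: 80 = 80
Every load is within 185 GB, so 8 USB sticks suffice.

Yes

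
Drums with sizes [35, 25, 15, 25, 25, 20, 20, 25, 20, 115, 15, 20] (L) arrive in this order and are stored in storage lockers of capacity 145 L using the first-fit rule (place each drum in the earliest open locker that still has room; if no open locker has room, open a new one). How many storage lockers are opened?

3

  35 → locker 1 (new)  [load 35/145]
  25 → locker 1  [load 60/145]
  15 → locker 1  [load 75/145]
  25 → locker 1  [load 100/145]
  25 → locker 1  [load 125/145]
  20 → locker 1  [load 145/145]
  20 → locker 2 (new)  [load 20/145]
  25 → locker 2  [load 45/145]
  20 → locker 2  [load 65/145]
  115 → locker 3 (new)  [load 115/145]
  15 → locker 2  [load 80/145]
  20 → locker 2  [load 100/145]
3 storage lockers opened.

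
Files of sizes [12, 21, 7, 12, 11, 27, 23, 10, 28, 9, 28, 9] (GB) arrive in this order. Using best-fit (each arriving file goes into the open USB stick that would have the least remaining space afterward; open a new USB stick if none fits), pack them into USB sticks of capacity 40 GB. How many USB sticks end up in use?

6

  12 → USB stick 1 (new)  [load 12/40]
  21 → USB stick 1  [load 33/40]
  7 → USB stick 1  [load 40/40]
  12 → USB stick 2 (new)  [load 12/40]
  11 → USB stick 2  [load 23/40]
  27 → USB stick 3 (new)  [load 27/40]
  23 → USB stick 4 (new)  [load 23/40]
  10 → USB stick 3  [load 37/40]
  28 → USB stick 5 (new)  [load 28/40]
  9 → USB stick 5  [load 37/40]
  28 → USB stick 6 (new)  [load 28/40]
  9 → USB stick 6  [load 37/40]
6 USB sticks opened.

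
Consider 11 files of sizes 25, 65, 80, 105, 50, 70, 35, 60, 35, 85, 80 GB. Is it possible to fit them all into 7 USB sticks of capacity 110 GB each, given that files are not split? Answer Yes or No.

Yes

A valid assignment using 7 USB sticks:
  USB stick 1: 105 = 105
  USB stick 2: 85 + 25 = 110
  USB stick 3: 80 = 80
  USB stick 4: 80 = 80
  USB stick 5: 70 + 35 = 105
  USB stick 6: 65 + 35 = 100
  USB stick 7: 60 + 50 = 110
Every load is within 110 GB, so 7 USB sticks suffice.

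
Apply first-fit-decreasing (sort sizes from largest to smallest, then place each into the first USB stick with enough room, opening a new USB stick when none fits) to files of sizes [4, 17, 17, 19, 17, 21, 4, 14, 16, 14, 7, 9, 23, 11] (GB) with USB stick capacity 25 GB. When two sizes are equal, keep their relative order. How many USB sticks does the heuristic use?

9

Sorted descending: 23, 21, 19, 17, 17, 17, 16, 14, 14, 11, 9, 7, 4, 4.
  23 → USB stick 1 (new)  [load 23/25]
  21 → USB stick 2 (new)  [load 21/25]
  19 → USB stick 3 (new)  [load 19/25]
  17 → USB stick 4 (new)  [load 17/25]
  17 → USB stick 5 (new)  [load 17/25]
  17 → USB stick 6 (new)  [load 17/25]
  16 → USB stick 7 (new)  [load 16/25]
  14 → USB stick 8 (new)  [load 14/25]
  14 → USB stick 9 (new)  [load 14/25]
  11 → USB stick 8  [load 25/25]
  9 → USB stick 7  [load 25/25]
  7 → USB stick 4  [load 24/25]
  4 → USB stick 2  [load 25/25]
  4 → USB stick 3  [load 23/25]
9 USB sticks opened.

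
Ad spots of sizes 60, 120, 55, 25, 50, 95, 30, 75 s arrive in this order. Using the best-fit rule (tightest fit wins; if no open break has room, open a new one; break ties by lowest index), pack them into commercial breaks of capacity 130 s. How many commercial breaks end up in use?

  60 → break 1 (new)  [load 60/130]
  120 → break 2 (new)  [load 120/130]
  55 → break 1  [load 115/130]
  25 → break 3 (new)  [load 25/130]
  50 → break 3  [load 75/130]
  95 → break 4 (new)  [load 95/130]
  30 → break 4  [load 125/130]
  75 → break 5 (new)  [load 75/130]
5 commercial breaks opened.

5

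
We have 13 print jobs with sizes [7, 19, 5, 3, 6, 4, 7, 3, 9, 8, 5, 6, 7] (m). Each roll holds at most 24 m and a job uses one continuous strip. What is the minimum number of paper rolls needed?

Total = 19 + 9 + 8 + 7 + 7 + 7 + 6 + 6 + 5 + 5 + 4 + 3 + 3 = 89 m.
Lower bound: ⌈89/24⌉ = 4 paper rolls.
A packing using 4 paper rolls:
  roll 1: 19 + 5 = 24
  roll 2: 9 + 8 + 7 = 24
  roll 3: 7 + 7 + 6 + 4 = 24
  roll 4: 6 + 5 + 3 + 3 = 17
This matches the lower bound, so 4 is optimal.

4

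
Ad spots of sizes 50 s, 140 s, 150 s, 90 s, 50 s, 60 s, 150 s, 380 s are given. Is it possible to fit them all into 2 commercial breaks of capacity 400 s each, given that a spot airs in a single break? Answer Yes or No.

Total = 1070 s; ⌈1070/400⌉ = 3.
At least 3 commercial breaks are required, but only 2 are allowed.

No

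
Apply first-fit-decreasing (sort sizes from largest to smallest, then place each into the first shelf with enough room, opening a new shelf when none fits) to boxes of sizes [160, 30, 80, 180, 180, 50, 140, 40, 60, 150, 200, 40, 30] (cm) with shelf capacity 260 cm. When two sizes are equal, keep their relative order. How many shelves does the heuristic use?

Sorted descending: 200, 180, 180, 160, 150, 140, 80, 60, 50, 40, 40, 30, 30.
  200 → shelf 1 (new)  [load 200/260]
  180 → shelf 2 (new)  [load 180/260]
  180 → shelf 3 (new)  [load 180/260]
  160 → shelf 4 (new)  [load 160/260]
  150 → shelf 5 (new)  [load 150/260]
  140 → shelf 6 (new)  [load 140/260]
  80 → shelf 2  [load 260/260]
  60 → shelf 1  [load 260/260]
  50 → shelf 3  [load 230/260]
  40 → shelf 4  [load 200/260]
  40 → shelf 4  [load 240/260]
  30 → shelf 3  [load 260/260]
  30 → shelf 5  [load 180/260]
6 shelves opened.

6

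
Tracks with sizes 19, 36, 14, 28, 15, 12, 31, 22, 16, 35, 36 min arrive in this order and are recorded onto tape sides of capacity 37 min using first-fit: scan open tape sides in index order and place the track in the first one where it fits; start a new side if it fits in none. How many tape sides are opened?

9

  19 → side 1 (new)  [load 19/37]
  36 → side 2 (new)  [load 36/37]
  14 → side 1  [load 33/37]
  28 → side 3 (new)  [load 28/37]
  15 → side 4 (new)  [load 15/37]
  12 → side 4  [load 27/37]
  31 → side 5 (new)  [load 31/37]
  22 → side 6 (new)  [load 22/37]
  16 → side 7 (new)  [load 16/37]
  35 → side 8 (new)  [load 35/37]
  36 → side 9 (new)  [load 36/37]
9 tape sides opened.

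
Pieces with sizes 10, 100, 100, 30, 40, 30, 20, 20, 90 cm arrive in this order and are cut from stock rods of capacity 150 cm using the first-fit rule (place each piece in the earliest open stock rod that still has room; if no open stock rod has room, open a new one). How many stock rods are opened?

  10 → stock rod 1 (new)  [load 10/150]
  100 → stock rod 1  [load 110/150]
  100 → stock rod 2 (new)  [load 100/150]
  30 → stock rod 1  [load 140/150]
  40 → stock rod 2  [load 140/150]
  30 → stock rod 3 (new)  [load 30/150]
  20 → stock rod 3  [load 50/150]
  20 → stock rod 3  [load 70/150]
  90 → stock rod 4 (new)  [load 90/150]
4 stock rods opened.

4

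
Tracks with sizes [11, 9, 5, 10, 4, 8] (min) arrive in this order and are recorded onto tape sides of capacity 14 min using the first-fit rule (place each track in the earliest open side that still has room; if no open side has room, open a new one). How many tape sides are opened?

4

  11 → side 1 (new)  [load 11/14]
  9 → side 2 (new)  [load 9/14]
  5 → side 2  [load 14/14]
  10 → side 3 (new)  [load 10/14]
  4 → side 3  [load 14/14]
  8 → side 4 (new)  [load 8/14]
4 tape sides opened.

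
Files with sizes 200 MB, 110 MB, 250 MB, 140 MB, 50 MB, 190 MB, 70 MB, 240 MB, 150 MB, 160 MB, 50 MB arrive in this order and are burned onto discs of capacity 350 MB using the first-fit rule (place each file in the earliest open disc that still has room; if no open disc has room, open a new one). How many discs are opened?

5

  200 → disc 1 (new)  [load 200/350]
  110 → disc 1  [load 310/350]
  250 → disc 2 (new)  [load 250/350]
  140 → disc 3 (new)  [load 140/350]
  50 → disc 2  [load 300/350]
  190 → disc 3  [load 330/350]
  70 → disc 4 (new)  [load 70/350]
  240 → disc 4  [load 310/350]
  150 → disc 5 (new)  [load 150/350]
  160 → disc 5  [load 310/350]
  50 → disc 2  [load 350/350]
5 discs opened.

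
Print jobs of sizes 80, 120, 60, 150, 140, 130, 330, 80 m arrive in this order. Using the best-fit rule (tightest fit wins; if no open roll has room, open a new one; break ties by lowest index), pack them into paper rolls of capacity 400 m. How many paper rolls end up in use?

3

  80 → roll 1 (new)  [load 80/400]
  120 → roll 1  [load 200/400]
  60 → roll 1  [load 260/400]
  150 → roll 2 (new)  [load 150/400]
  140 → roll 1  [load 400/400]
  130 → roll 2  [load 280/400]
  330 → roll 3 (new)  [load 330/400]
  80 → roll 2  [load 360/400]
3 paper rolls opened.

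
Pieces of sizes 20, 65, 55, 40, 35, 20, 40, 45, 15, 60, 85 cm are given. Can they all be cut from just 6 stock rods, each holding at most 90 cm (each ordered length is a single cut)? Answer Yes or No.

A valid assignment using 6 stock rods:
  stock rod 1: 85 = 85
  stock rod 2: 65 + 20 = 85
  stock rod 3: 60 + 20 = 80
  stock rod 4: 55 + 35 = 90
  stock rod 5: 45 + 40 = 85
  stock rod 6: 40 + 15 = 55
Every load is within 90 cm, so 6 stock rods suffice.

Yes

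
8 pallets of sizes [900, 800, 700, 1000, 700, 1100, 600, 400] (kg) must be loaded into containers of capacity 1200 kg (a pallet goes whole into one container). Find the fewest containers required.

7

Total = 1100 + 1000 + 900 + 800 + 700 + 700 + 600 + 400 = 6200 kg.
Lower bound: ⌈6200/1200⌉ = 6 containers.
A packing using 7 containers:
  container 1: 1100 = 1100
  container 2: 1000 = 1000
  container 3: 900 = 900
  container 4: 800 + 400 = 1200
  container 5: 700 = 700
  container 6: 700 = 700
  container 7: 600 = 600
No arrangement into 6 containers stays within capacity, so 7 is optimal.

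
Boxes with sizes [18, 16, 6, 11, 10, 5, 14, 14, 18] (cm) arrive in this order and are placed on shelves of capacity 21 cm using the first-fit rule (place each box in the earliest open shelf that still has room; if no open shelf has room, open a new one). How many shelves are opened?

  18 → shelf 1 (new)  [load 18/21]
  16 → shelf 2 (new)  [load 16/21]
  6 → shelf 3 (new)  [load 6/21]
  11 → shelf 3  [load 17/21]
  10 → shelf 4 (new)  [load 10/21]
  5 → shelf 2  [load 21/21]
  14 → shelf 5 (new)  [load 14/21]
  14 → shelf 6 (new)  [load 14/21]
  18 → shelf 7 (new)  [load 18/21]
7 shelves opened.

7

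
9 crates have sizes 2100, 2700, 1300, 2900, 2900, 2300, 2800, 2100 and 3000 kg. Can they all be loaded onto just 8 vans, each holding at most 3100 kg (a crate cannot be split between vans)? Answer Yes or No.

No

Total = 22100 kg; ⌈22100/3100⌉ = 8.
The bound of 8 does not rule out 8, but exhaustive search shows no assignment into 8 vans of capacity 3100 kg exists — the minimum is 9.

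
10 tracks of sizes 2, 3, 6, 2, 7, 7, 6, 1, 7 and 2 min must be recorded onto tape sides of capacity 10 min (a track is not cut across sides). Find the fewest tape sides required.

5

Total = 7 + 7 + 7 + 6 + 6 + 3 + 2 + 2 + 2 + 1 = 43 min.
Lower bound: ⌈43/10⌉ = 5 tape sides.
A packing using 5 tape sides:
  side 1: 7 + 3 = 10
  side 2: 7 + 2 + 1 = 10
  side 3: 7 + 2 = 9
  side 4: 6 + 2 = 8
  side 5: 6 = 6
This matches the lower bound, so 5 is optimal.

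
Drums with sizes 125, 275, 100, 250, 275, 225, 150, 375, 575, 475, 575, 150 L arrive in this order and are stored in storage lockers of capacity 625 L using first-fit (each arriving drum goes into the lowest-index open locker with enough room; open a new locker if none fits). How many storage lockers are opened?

7

  125 → locker 1 (new)  [load 125/625]
  275 → locker 1  [load 400/625]
  100 → locker 1  [load 500/625]
  250 → locker 2 (new)  [load 250/625]
  275 → locker 2  [load 525/625]
  225 → locker 3 (new)  [load 225/625]
  150 → locker 3  [load 375/625]
  375 → locker 4 (new)  [load 375/625]
  575 → locker 5 (new)  [load 575/625]
  475 → locker 6 (new)  [load 475/625]
  575 → locker 7 (new)  [load 575/625]
  150 → locker 3  [load 525/625]
7 storage lockers opened.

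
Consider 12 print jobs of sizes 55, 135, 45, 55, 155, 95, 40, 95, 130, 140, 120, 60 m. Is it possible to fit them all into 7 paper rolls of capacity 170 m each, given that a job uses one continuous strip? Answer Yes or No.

No

Total = 1125 m; ⌈1125/170⌉ = 7.
The bound of 7 does not rule out 7, but exhaustive search shows no assignment into 7 paper rolls of capacity 170 m exists — the minimum is 8.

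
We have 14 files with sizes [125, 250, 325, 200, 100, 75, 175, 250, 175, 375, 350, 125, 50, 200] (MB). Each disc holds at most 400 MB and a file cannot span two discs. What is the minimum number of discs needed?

Total = 375 + 350 + 325 + 250 + 250 + 200 + 200 + 175 + 175 + 125 + 125 + 100 + 75 + 50 = 2775 MB.
Lower bound: ⌈2775/400⌉ = 7 discs.
A packing using 8 discs:
  disc 1: 375 = 375
  disc 2: 350 + 50 = 400
  disc 3: 325 + 75 = 400
  disc 4: 250 + 125 = 375
  disc 5: 250 + 125 = 375
  disc 6: 200 + 200 = 400
  disc 7: 175 + 175 = 350
  disc 8: 100 = 100
No arrangement into 7 discs stays within capacity, so 8 is optimal.

8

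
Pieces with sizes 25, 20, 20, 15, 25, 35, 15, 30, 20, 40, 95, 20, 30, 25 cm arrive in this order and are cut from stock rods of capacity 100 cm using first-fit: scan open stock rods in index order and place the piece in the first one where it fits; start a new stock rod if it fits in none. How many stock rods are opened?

  25 → stock rod 1 (new)  [load 25/100]
  20 → stock rod 1  [load 45/100]
  20 → stock rod 1  [load 65/100]
  15 → stock rod 1  [load 80/100]
  25 → stock rod 2 (new)  [load 25/100]
  35 → stock rod 2  [load 60/100]
  15 → stock rod 1  [load 95/100]
  30 → stock rod 2  [load 90/100]
  20 → stock rod 3 (new)  [load 20/100]
  40 → stock rod 3  [load 60/100]
  95 → stock rod 4 (new)  [load 95/100]
  20 → stock rod 3  [load 80/100]
  30 → stock rod 5 (new)  [load 30/100]
  25 → stock rod 5  [load 55/100]
5 stock rods opened.

5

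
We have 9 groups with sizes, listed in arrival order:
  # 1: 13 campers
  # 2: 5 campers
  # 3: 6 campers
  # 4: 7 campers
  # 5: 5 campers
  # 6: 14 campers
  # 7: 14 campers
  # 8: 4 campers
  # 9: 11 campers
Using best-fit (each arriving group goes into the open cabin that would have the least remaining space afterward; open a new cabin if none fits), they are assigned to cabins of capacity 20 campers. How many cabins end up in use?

  13 → cabin 1 (new)  [load 13/20]
  5 → cabin 1  [load 18/20]
  6 → cabin 2 (new)  [load 6/20]
  7 → cabin 2  [load 13/20]
  5 → cabin 2  [load 18/20]
  14 → cabin 3 (new)  [load 14/20]
  14 → cabin 4 (new)  [load 14/20]
  4 → cabin 3  [load 18/20]
  11 → cabin 5 (new)  [load 11/20]
5 cabins opened.

5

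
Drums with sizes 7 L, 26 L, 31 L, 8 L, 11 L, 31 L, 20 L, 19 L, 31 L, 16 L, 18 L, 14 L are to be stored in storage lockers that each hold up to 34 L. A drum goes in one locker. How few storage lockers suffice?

8

Total = 31 + 31 + 31 + 26 + 20 + 19 + 18 + 16 + 14 + 11 + 8 + 7 = 232 L.
Lower bound: ⌈232/34⌉ = 7 storage lockers.
A packing using 8 storage lockers:
  locker 1: 31 = 31
  locker 2: 31 = 31
  locker 3: 31 = 31
  locker 4: 26 + 8 = 34
  locker 5: 20 + 14 = 34
  locker 6: 19 + 11 = 30
  locker 7: 18 + 16 = 34
  locker 8: 7 = 7
No arrangement into 7 storage lockers stays within capacity, so 8 is optimal.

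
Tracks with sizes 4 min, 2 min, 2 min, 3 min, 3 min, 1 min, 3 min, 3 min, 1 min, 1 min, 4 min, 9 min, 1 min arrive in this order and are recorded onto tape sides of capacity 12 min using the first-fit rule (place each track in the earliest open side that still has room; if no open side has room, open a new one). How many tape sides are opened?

  4 → side 1 (new)  [load 4/12]
  2 → side 1  [load 6/12]
  2 → side 1  [load 8/12]
  3 → side 1  [load 11/12]
  3 → side 2 (new)  [load 3/12]
  1 → side 1  [load 12/12]
  3 → side 2  [load 6/12]
  3 → side 2  [load 9/12]
  1 → side 2  [load 10/12]
  1 → side 2  [load 11/12]
  4 → side 3 (new)  [load 4/12]
  9 → side 4 (new)  [load 9/12]
  1 → side 2  [load 12/12]
4 tape sides opened.

4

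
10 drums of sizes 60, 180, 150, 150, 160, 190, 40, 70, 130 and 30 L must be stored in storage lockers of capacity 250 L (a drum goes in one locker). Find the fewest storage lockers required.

6

Total = 190 + 180 + 160 + 150 + 150 + 130 + 70 + 60 + 40 + 30 = 1160 L.
Lower bound: ⌈1160/250⌉ = 5 storage lockers.
Also, 6 drums each exceed 125 L, and no two of those can share a locker, so at least 6 storage lockers are needed.
A packing using 6 storage lockers:
  locker 1: 190 + 60 = 250
  locker 2: 180 + 70 = 250
  locker 3: 160 + 40 + 30 = 230
  locker 4: 150 = 150
  locker 5: 150 = 150
  locker 6: 130 = 130
This matches the lower bound, so 6 is optimal.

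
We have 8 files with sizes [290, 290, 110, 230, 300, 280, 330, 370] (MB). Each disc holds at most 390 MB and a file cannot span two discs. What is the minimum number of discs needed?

7

Total = 370 + 330 + 300 + 290 + 290 + 280 + 230 + 110 = 2200 MB.
Lower bound: ⌈2200/390⌉ = 6 discs.
Also, 7 files each exceed 195 MB, and no two of those can share a disc, so at least 7 discs are needed.
A packing using 7 discs:
  disc 1: 370 = 370
  disc 2: 330 = 330
  disc 3: 300 = 300
  disc 4: 290 = 290
  disc 5: 290 = 290
  disc 6: 280 + 110 = 390
  disc 7: 230 = 230
This matches the lower bound, so 7 is optimal.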